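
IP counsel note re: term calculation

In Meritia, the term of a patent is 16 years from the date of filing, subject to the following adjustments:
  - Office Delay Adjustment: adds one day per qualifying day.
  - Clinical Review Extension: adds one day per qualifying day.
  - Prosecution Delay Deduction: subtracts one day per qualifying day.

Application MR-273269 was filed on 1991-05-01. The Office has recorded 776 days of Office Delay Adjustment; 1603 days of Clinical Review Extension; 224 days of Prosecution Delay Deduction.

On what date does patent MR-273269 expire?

2013-03-25

Base term: filing date + 16 years → 1 May 2007.
Office Delay Adjustment: +776 days → 15 June 2009.
Clinical Review Extension: +1603 days → 4 November 2013.
Prosecution Delay Deduction: −224 days → 25 March 2013.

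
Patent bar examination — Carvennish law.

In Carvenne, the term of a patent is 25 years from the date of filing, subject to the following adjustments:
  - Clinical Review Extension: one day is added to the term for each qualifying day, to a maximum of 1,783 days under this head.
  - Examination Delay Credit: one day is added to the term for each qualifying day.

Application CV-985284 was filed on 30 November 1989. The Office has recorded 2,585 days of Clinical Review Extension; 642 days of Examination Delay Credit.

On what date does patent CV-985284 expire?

Base term: filing date + 25 years → 30 November 2014.
Clinical Review Extension: 2585 days claimed exceeds the 1783-day cap, so +1783 days → 18 October 2019.
Examination Delay Credit: +642 days → 21 July 2021.

2021-07-21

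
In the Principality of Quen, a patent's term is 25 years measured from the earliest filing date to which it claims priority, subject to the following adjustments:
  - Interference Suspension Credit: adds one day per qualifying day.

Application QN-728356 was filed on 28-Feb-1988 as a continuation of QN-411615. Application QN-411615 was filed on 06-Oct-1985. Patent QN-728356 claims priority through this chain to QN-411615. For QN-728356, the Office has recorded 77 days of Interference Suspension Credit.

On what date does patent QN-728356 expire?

December 22, 2010

Earliest priority filing: 6 October 1985.
Base term: 6 October 1985 + 25 years → 6 October 2010.
Interference Suspension Credit: +77 days → 22 December 2010.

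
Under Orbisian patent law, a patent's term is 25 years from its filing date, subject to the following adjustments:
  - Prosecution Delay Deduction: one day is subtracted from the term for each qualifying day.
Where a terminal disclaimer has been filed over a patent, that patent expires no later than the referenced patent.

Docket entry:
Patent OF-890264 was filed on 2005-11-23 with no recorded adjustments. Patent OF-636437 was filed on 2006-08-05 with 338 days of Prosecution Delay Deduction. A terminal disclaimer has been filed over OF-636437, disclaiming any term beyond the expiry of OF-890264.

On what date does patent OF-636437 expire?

Natural term of OF-636437:
  Base: filing + 25 years → 5 August 2031.
  Prosecution Delay Deduction: −338 days → 1 September 2030.
Expiry of referenced patent OF-890264:
  Base: filing + 25 years → 23 November 2030.
Terminal disclaimer: OF-636437 expires on the earlier of 1 September 2030 and 23 November 2030.

September 1, 2030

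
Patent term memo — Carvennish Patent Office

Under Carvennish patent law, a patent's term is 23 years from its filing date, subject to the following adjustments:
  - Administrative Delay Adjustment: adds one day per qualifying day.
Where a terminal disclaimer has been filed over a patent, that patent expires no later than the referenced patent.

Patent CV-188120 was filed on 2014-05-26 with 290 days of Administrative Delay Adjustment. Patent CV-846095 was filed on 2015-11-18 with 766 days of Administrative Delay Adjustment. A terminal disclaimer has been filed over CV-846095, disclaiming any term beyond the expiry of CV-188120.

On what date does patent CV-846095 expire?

March 12, 2038

Natural term of CV-846095:
  Base: filing + 23 years → 18 November 2038.
  Administrative Delay Adjustment: +766 days → 23 December 2040.
Expiry of referenced patent CV-188120:
  Base: filing + 23 years → 26 May 2037.
  Administrative Delay Adjustment: +290 days → 12 March 2038.
Terminal disclaimer: CV-846095 expires on the earlier of 23 December 2040 and 12 March 2038.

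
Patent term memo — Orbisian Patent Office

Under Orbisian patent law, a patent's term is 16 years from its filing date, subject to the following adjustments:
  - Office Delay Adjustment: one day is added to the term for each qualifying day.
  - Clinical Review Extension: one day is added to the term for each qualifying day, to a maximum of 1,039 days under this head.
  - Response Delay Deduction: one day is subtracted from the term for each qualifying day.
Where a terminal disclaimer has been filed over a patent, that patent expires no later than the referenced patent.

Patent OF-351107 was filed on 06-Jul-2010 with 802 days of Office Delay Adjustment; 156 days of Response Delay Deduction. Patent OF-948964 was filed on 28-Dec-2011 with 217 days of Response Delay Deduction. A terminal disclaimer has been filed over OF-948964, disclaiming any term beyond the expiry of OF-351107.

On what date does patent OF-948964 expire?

2027-05-25

Natural term of OF-948964:
  Base: filing + 16 years → 28 December 2027.
  Response Delay Deduction: −217 days → 25 May 2027.
Expiry of referenced patent OF-351107:
  Base: filing + 16 years → 6 July 2026.
  Office Delay Adjustment: +802 days → 15 September 2028.
  Response Delay Deduction: −156 days → 12 April 2028.
Terminal disclaimer: OF-948964 expires on the earlier of 25 May 2027 and 12 April 2028.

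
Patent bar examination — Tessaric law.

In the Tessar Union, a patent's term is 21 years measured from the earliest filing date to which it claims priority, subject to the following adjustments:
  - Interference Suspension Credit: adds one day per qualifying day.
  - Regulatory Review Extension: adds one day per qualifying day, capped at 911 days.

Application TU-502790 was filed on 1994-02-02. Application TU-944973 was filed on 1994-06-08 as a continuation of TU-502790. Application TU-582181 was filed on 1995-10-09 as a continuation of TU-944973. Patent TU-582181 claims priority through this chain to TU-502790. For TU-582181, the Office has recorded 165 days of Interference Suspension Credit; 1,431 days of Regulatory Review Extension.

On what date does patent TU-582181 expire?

2018-01-13

Earliest priority filing: 2 February 1994.
Base term: 2 February 1994 + 21 years → 2 February 2015.
Interference Suspension Credit: +165 days → 17 July 2015.
Regulatory Review Extension: 1431 days claimed exceeds the 911-day cap, so +911 days → 13 January 2018.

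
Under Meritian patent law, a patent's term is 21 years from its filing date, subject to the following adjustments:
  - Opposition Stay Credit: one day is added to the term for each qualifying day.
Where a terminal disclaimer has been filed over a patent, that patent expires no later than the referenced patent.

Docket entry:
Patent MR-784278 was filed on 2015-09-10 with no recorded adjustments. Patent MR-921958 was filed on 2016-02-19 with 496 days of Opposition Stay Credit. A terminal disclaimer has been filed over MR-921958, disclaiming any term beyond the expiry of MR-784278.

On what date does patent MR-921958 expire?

September 10, 2036

Natural term of MR-921958:
  Base: filing + 21 years → 19 February 2037.
  Opposition Stay Credit: +496 days → 30 June 2038.
Expiry of referenced patent MR-784278:
  Base: filing + 21 years → 10 September 2036.
Terminal disclaimer: MR-921958 expires on the earlier of 30 June 2038 and 10 September 2036.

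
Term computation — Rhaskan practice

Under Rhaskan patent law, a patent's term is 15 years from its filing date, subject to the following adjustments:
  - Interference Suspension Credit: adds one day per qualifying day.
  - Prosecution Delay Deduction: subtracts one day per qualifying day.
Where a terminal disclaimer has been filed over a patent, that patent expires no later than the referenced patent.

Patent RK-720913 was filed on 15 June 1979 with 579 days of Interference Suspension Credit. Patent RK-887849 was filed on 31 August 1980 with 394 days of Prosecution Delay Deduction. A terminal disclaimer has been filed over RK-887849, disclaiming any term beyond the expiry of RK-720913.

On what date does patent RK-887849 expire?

1994-08-02

Natural term of RK-887849:
  Base: filing + 15 years → 31 August 1995.
  Prosecution Delay Deduction: −394 days → 2 August 1994.
Expiry of referenced patent RK-720913:
  Base: filing + 15 years → 15 June 1994.
  Interference Suspension Credit: +579 days → 15 January 1996.
Terminal disclaimer: RK-887849 expires on the earlier of 2 August 1994 and 15 January 1996.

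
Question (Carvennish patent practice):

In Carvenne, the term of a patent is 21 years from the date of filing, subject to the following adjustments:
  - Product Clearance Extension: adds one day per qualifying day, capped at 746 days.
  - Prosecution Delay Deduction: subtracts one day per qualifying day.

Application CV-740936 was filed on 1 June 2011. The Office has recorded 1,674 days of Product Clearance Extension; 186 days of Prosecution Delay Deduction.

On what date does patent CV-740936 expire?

December 13, 2033

Base term: filing date + 21 years → 1 June 2032.
Product Clearance Extension: 1674 days claimed exceeds the 746-day cap, so +746 days → 17 June 2034.
Prosecution Delay Deduction: −186 days → 13 December 2033.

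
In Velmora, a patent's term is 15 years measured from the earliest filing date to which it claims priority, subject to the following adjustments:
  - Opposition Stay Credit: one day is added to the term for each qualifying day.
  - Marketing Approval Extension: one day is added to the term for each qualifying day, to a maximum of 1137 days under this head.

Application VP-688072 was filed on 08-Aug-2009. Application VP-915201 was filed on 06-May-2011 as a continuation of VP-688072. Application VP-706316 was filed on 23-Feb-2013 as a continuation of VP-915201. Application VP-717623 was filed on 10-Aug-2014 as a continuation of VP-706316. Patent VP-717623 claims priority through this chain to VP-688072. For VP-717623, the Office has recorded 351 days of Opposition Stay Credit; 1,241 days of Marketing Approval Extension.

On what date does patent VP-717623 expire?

Earliest priority filing: 8 August 2009.
Base term: 8 August 2009 + 15 years → 8 August 2024.
Opposition Stay Credit: +351 days → 25 July 2025.
Marketing Approval Extension: 1241 days claimed exceeds the 1137-day cap, so +1137 days → 4 September 2028.

2028-09-04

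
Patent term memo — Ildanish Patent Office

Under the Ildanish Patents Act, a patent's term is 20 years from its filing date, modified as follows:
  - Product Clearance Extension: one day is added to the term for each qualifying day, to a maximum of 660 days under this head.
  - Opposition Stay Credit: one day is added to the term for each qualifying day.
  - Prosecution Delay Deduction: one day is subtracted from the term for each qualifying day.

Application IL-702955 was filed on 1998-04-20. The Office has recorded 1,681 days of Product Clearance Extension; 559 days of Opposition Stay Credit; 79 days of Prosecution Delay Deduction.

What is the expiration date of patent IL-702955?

June 3, 2021

Base term: filing date + 20 years → 20 April 2018.
Product Clearance Extension: 1681 days claimed exceeds the 660-day cap, so +660 days → 9 February 2020.
Opposition Stay Credit: +559 days → 21 August 2021.
Prosecution Delay Deduction: −79 days → 3 June 2021.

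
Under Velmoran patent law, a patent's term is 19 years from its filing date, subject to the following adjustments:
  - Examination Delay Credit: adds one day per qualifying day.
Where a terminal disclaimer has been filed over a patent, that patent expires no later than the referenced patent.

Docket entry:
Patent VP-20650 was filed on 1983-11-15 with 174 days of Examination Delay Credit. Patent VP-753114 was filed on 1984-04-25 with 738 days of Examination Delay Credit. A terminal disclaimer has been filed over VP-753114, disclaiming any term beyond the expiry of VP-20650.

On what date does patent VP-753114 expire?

Natural term of VP-753114:
  Base: filing + 19 years → 25 April 2003.
  Examination Delay Credit: +738 days → 2 May 2005.
Expiry of referenced patent VP-20650:
  Base: filing + 19 years → 15 November 2002.
  Examination Delay Credit: +174 days → 8 May 2003.
Terminal disclaimer: VP-753114 expires on the earlier of 2 May 2005 and 8 May 2003.

2003-05-08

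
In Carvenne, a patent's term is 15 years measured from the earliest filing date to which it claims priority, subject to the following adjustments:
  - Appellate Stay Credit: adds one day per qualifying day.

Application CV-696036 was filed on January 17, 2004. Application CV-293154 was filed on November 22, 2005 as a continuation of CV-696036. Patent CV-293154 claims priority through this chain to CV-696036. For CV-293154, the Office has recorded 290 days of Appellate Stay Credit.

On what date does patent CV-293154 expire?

2019-11-03

Earliest priority filing: 17 January 2004.
Base term: 17 January 2004 + 15 years → 17 January 2019.
Appellate Stay Credit: +290 days → 3 November 2019.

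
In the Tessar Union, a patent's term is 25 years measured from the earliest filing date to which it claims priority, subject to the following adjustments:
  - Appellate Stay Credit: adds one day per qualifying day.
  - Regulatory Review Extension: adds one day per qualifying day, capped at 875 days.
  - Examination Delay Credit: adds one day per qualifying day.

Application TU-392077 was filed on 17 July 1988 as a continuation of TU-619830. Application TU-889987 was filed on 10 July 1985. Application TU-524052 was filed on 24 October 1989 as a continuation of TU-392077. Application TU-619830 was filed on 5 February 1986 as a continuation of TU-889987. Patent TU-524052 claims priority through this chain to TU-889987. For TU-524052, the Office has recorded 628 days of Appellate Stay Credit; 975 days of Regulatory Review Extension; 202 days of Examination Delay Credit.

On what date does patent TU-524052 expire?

Earliest priority filing: 10 July 1985.
Base term: 10 July 1985 + 25 years → 10 July 2010.
Appellate Stay Credit: +628 days → 29 March 2012.
Regulatory Review Extension: 975 days claimed exceeds the 875-day cap, so +875 days → 21 August 2014.
Examination Delay Credit: +202 days → 11 March 2015.

2015-03-11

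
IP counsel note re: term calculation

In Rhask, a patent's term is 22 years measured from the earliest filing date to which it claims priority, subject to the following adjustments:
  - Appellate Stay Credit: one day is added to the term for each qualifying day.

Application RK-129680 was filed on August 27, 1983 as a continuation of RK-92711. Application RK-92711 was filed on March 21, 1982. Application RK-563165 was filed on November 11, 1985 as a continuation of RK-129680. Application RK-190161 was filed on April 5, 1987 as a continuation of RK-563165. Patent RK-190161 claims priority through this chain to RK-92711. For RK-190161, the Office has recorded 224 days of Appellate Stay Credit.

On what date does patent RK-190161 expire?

2004-10-31

Earliest priority filing: 21 March 1982.
Base term: 21 March 1982 + 22 years → 21 March 2004.
Appellate Stay Credit: +224 days → 31 October 2004.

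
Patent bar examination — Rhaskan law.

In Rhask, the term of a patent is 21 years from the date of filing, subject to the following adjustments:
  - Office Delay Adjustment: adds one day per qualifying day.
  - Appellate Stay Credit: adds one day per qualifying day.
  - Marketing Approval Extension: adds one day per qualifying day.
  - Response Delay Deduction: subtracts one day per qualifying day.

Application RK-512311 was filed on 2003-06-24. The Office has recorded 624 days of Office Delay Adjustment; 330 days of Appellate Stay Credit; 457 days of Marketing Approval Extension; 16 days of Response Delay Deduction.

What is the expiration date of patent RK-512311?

April 19, 2028

Base term: filing date + 21 years → 24 June 2024.
Office Delay Adjustment: +624 days → 10 March 2026.
Appellate Stay Credit: +330 days → 3 February 2027.
Marketing Approval Extension: +457 days → 5 May 2028.
Response Delay Deduction: −16 days → 19 April 2028.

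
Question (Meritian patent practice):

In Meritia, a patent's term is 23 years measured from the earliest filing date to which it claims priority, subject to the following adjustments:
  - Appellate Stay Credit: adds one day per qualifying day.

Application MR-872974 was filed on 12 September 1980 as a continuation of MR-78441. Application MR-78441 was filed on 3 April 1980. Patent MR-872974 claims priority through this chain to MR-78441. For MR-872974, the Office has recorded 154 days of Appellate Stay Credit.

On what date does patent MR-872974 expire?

Earliest priority filing: 3 April 1980.
Base term: 3 April 1980 + 23 years → 3 April 2003.
Appellate Stay Credit: +154 days → 4 September 2003.

2003-09-04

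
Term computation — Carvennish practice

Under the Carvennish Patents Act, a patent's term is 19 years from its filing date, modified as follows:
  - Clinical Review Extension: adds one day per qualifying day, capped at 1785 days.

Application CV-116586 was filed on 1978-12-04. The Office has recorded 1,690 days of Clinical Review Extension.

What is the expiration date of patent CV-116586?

Base term: filing date + 19 years → 4 December 1997.
Clinical Review Extension: 1690 days (within the 1785-day cap) → +1690 days → 21 July 2002.

2002-07-21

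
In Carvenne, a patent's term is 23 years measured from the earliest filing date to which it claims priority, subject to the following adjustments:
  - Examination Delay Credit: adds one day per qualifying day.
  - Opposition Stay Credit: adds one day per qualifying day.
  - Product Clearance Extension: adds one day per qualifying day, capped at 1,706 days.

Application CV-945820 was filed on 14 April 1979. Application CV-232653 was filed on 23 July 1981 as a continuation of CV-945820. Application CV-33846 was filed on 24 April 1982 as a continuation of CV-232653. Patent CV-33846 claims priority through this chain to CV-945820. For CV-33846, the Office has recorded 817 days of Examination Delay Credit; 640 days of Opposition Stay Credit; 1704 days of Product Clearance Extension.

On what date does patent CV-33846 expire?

Earliest priority filing: 14 April 1979.
Base term: 14 April 1979 + 23 years → 14 April 2002.
Examination Delay Credit: +817 days → 9 July 2004.
Opposition Stay Credit: +640 days → 10 April 2006.
Product Clearance Extension: 1704 days (within the 1706-day cap) → +1704 days → 9 December 2010.

2010-12-09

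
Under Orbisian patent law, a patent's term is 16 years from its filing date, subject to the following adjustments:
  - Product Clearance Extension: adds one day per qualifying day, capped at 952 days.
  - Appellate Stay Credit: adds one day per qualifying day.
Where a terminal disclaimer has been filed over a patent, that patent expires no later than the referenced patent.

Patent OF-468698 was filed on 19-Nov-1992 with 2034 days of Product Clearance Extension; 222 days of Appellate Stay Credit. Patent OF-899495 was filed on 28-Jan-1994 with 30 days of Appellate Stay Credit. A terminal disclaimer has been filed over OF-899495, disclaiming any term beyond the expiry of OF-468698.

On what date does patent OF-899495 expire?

Natural term of OF-899495:
  Base: filing + 16 years → 28 January 2010.
  Appellate Stay Credit: +30 days → 27 February 2010.
Expiry of referenced patent OF-468698:
  Base: filing + 16 years → 19 November 2008.
  Product Clearance Extension: 2034 days claimed exceeds the 952-day cap, so +952 days → 29 June 2011.
  Appellate Stay Credit: +222 days → 6 February 2012.
Terminal disclaimer: OF-899495 expires on the earlier of 27 February 2010 and 6 February 2012.

February 27, 2010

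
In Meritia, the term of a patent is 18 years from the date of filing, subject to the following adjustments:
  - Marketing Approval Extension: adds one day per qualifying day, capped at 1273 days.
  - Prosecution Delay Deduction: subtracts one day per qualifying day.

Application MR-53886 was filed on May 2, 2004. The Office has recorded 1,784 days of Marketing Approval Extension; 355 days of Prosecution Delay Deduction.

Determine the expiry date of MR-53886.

November 5, 2024

Base term: filing date + 18 years → 2 May 2022.
Marketing Approval Extension: 1784 days claimed exceeds the 1273-day cap, so +1273 days → 26 October 2025.
Prosecution Delay Deduction: −355 days → 5 November 2024.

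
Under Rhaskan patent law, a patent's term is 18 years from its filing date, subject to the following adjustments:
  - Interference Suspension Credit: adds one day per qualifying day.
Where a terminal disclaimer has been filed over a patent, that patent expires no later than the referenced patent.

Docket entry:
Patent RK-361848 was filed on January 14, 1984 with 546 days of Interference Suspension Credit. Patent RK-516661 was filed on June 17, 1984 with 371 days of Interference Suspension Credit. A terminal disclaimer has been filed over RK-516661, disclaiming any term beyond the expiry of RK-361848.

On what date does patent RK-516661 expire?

Natural term of RK-516661:
  Base: filing + 18 years → 17 June 2002.
  Interference Suspension Credit: +371 days → 23 June 2003.
Expiry of referenced patent RK-361848:
  Base: filing + 18 years → 14 January 2002.
  Interference Suspension Credit: +546 days → 14 July 2003.
Terminal disclaimer: RK-516661 expires on the earlier of 23 June 2003 and 14 July 2003.

June 23, 2003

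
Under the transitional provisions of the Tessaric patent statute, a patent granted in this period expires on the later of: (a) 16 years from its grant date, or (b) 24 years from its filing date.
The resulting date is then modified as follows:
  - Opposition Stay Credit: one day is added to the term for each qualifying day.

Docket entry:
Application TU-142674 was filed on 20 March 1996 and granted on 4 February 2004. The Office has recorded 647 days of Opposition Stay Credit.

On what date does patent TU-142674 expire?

(a) grant + 16 years → 4 February 2020.
(b) filing + 24 years → 20 March 2020.
Later of the two: 20 March 2020.
Opposition Stay Credit: +647 days → 27 December 2021.

2021-12-27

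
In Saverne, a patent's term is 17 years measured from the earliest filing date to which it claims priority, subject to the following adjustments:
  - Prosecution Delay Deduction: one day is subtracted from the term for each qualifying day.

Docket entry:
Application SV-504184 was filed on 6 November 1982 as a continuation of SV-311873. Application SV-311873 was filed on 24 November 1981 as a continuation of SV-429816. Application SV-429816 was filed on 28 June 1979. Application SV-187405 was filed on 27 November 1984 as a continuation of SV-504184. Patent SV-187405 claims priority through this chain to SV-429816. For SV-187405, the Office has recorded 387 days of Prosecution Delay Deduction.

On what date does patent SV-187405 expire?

1995-06-07

Earliest priority filing: 28 June 1979.
Base term: 28 June 1979 + 17 years → 28 June 1996.
Prosecution Delay Deduction: −387 days → 7 June 1995.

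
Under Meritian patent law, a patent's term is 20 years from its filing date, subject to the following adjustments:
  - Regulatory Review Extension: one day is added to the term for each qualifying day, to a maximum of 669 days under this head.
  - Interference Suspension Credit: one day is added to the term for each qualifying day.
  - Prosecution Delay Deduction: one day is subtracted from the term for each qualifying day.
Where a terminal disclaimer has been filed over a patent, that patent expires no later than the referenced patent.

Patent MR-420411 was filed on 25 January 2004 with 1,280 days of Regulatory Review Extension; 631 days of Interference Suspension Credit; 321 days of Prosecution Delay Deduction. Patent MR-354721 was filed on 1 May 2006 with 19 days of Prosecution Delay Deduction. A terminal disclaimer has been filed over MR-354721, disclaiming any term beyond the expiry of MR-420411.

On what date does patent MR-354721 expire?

April 12, 2026

Natural term of MR-354721:
  Base: filing + 20 years → 1 May 2026.
  Prosecution Delay Deduction: −19 days → 12 April 2026.
Expiry of referenced patent MR-420411:
  Base: filing + 20 years → 25 January 2024.
  Regulatory Review Extension: 1280 days claimed exceeds the 669-day cap, so +669 days → 24 November 2025.
  Interference Suspension Credit: +631 days → 17 August 2027.
  Prosecution Delay Deduction: −321 days → 30 September 2026.
Terminal disclaimer: MR-354721 expires on the earlier of 12 April 2026 and 30 September 2026.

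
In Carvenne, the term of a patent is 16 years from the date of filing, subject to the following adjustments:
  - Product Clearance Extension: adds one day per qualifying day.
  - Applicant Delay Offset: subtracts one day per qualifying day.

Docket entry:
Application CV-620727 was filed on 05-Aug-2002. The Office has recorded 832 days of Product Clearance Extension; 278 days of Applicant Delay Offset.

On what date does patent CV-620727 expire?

Base term: filing date + 16 years → 5 August 2018.
Product Clearance Extension: +832 days → 14 November 2020.
Applicant Delay Offset: −278 days → 10 February 2020.

February 10, 2020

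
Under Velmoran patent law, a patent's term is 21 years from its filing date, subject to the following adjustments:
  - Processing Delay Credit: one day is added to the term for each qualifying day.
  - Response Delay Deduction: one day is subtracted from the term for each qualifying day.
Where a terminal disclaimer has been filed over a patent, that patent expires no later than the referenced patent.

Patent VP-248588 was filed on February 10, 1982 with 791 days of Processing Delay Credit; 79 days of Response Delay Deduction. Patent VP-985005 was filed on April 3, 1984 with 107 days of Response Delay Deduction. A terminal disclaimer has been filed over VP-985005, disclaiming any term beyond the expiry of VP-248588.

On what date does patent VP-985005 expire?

Natural term of VP-985005:
  Base: filing + 21 years → 3 April 2005.
  Response Delay Deduction: −107 days → 17 December 2004.
Expiry of referenced patent VP-248588:
  Base: filing + 21 years → 10 February 2003.
  Processing Delay Credit: +791 days → 11 April 2005.
  Response Delay Deduction: −79 days → 22 January 2005.
Terminal disclaimer: VP-985005 expires on the earlier of 17 December 2004 and 22 January 2005.

2004-12-17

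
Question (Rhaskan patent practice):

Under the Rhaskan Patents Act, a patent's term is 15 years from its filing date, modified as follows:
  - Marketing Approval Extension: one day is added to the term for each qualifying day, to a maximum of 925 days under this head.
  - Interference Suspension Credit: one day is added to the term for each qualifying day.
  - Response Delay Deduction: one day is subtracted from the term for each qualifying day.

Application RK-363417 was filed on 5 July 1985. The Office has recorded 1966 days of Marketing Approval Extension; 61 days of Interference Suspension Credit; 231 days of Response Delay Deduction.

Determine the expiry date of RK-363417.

Base term: filing date + 15 years → 5 July 2000.
Marketing Approval Extension: 1966 days claimed exceeds the 925-day cap, so +925 days → 16 January 2003.
Interference Suspension Credit: +61 days → 18 March 2003.
Response Delay Deduction: −231 days → 30 July 2002.

2002-07-30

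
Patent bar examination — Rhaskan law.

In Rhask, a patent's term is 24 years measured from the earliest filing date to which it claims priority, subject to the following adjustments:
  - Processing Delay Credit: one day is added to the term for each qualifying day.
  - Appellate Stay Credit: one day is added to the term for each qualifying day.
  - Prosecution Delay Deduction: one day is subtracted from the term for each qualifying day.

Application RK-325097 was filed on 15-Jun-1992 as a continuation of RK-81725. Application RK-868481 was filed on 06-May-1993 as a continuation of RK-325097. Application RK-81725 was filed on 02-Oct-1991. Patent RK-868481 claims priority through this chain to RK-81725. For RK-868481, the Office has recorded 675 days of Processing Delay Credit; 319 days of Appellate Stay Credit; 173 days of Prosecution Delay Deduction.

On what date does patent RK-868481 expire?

Earliest priority filing: 2 October 1991.
Base term: 2 October 1991 + 24 years → 2 October 2015.
Processing Delay Credit: +675 days → 7 August 2017.
Appellate Stay Credit: +319 days → 22 June 2018.
Prosecution Delay Deduction: −173 days → 31 December 2017.

2017-12-31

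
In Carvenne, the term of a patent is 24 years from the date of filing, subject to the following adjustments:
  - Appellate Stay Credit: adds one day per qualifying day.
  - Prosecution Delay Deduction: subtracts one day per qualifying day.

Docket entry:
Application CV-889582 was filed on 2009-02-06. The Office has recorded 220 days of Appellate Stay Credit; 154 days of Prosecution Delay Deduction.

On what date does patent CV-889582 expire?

April 13, 2033

Base term: filing date + 24 years → 6 February 2033.
Appellate Stay Credit: +220 days → 14 September 2033.
Prosecution Delay Deduction: −154 days → 13 April 2033.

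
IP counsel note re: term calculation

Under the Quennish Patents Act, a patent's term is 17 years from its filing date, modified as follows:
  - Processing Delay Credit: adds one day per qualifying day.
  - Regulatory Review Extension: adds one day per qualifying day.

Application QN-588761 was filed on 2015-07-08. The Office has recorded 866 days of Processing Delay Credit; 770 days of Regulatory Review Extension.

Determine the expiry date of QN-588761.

Base term: filing date + 17 years → 8 July 2032.
Processing Delay Credit: +866 days → 21 November 2034.
Regulatory Review Extension: +770 days → 30 December 2036.

2036-12-30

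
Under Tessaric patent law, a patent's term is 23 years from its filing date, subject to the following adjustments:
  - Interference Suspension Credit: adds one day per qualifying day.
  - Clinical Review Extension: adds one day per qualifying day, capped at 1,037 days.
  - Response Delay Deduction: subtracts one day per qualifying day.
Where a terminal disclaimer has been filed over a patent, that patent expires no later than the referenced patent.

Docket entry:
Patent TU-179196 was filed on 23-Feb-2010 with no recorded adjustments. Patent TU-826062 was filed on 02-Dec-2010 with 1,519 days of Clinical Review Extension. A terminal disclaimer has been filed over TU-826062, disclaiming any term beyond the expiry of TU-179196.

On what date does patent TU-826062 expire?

Natural term of TU-826062:
  Base: filing + 23 years → 2 December 2033.
  Clinical Review Extension: 1519 days claimed exceeds the 1037-day cap, so +1037 days → 4 October 2036.
Expiry of referenced patent TU-179196:
  Base: filing + 23 years → 23 February 2033.
Terminal disclaimer: TU-826062 expires on the earlier of 4 October 2036 and 23 February 2033.

2033-02-23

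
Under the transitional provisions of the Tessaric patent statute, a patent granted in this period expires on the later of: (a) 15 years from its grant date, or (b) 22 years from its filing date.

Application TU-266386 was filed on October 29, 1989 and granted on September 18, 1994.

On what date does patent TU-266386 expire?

(a) grant + 15 years → 18 September 2009.
(b) filing + 22 years → 29 October 2011.
Later of the two: 29 October 2011.

2011-10-29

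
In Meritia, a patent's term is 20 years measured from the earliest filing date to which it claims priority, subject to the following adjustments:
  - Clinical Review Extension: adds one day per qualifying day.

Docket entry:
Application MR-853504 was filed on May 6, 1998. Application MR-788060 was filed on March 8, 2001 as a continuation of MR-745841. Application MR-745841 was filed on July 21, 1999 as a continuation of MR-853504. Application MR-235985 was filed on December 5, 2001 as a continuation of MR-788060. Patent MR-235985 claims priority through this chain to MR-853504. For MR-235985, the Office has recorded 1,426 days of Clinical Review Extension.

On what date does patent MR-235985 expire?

Earliest priority filing: 6 May 1998.
Base term: 6 May 1998 + 20 years → 6 May 2018.
Clinical Review Extension: +1426 days → 1 April 2022.

2022-04-01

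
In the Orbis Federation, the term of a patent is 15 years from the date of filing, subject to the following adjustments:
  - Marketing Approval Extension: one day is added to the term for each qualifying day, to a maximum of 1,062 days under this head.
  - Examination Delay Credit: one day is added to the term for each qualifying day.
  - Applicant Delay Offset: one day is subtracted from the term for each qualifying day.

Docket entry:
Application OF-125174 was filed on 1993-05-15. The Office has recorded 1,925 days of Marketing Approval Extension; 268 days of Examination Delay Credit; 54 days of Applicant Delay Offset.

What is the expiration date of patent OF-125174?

2011-11-12

Base term: filing date + 15 years → 15 May 2008.
Marketing Approval Extension: 1925 days claimed exceeds the 1062-day cap, so +1062 days → 12 April 2011.
Examination Delay Credit: +268 days → 5 January 2012.
Applicant Delay Offset: −54 days → 12 November 2011.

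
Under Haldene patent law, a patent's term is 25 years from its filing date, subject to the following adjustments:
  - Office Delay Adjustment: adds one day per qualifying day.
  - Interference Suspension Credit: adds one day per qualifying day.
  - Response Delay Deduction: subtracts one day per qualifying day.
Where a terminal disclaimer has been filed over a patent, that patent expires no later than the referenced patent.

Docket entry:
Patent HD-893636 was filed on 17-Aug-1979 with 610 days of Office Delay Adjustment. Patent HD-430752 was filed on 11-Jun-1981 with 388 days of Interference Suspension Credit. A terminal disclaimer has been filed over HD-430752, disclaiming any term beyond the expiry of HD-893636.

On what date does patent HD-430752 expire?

Natural term of HD-430752:
  Base: filing + 25 years → 11 June 2006.
  Interference Suspension Credit: +388 days → 4 July 2007.
Expiry of referenced patent HD-893636:
  Base: filing + 25 years → 17 August 2004.
  Office Delay Adjustment: +610 days → 19 April 2006.
Terminal disclaimer: HD-430752 expires on the earlier of 4 July 2007 and 19 April 2006.

April 19, 2006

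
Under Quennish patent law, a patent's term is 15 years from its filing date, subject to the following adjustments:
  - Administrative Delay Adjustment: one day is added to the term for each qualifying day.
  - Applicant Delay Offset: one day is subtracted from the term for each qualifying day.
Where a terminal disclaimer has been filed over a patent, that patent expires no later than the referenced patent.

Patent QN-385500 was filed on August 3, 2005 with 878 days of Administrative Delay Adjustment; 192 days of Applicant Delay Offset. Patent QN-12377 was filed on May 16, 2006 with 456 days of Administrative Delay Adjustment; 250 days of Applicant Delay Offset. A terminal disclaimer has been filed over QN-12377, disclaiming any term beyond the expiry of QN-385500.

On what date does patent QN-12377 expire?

December 8, 2021

Natural term of QN-12377:
  Base: filing + 15 years → 16 May 2021.
  Administrative Delay Adjustment: +456 days → 15 August 2022.
  Applicant Delay Offset: −250 days → 8 December 2021.
Expiry of referenced patent QN-385500:
  Base: filing + 15 years → 3 August 2020.
  Administrative Delay Adjustment: +878 days → 29 December 2022.
  Applicant Delay Offset: −192 days → 20 June 2022.
Terminal disclaimer: QN-12377 expires on the earlier of 8 December 2021 and 20 June 2022.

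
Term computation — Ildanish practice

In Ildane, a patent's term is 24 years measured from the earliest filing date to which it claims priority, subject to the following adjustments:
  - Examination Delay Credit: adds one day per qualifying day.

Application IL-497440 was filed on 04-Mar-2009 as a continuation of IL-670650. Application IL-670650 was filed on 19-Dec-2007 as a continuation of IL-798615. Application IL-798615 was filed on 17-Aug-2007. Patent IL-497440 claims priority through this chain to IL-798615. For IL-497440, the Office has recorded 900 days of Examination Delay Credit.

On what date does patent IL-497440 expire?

Earliest priority filing: 17 August 2007.
Base term: 17 August 2007 + 24 years → 17 August 2031.
Examination Delay Credit: +900 days → 2 February 2034.

February 2, 2034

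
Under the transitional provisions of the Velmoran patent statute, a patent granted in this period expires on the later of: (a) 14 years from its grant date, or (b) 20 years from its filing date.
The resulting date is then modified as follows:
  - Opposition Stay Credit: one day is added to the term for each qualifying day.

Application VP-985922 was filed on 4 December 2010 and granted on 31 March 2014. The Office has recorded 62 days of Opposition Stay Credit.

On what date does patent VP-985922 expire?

2031-02-04

(a) grant + 14 years → 31 March 2028.
(b) filing + 20 years → 4 December 2030.
Later of the two: 4 December 2030.
Opposition Stay Credit: +62 days → 4 February 2031.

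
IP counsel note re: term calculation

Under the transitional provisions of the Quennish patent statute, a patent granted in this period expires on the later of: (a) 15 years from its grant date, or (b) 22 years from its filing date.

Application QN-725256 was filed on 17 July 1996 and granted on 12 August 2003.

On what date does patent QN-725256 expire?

2018-08-12

(a) grant + 15 years → 12 August 2018.
(b) filing + 22 years → 17 July 2018.
Later of the two: 12 August 2018.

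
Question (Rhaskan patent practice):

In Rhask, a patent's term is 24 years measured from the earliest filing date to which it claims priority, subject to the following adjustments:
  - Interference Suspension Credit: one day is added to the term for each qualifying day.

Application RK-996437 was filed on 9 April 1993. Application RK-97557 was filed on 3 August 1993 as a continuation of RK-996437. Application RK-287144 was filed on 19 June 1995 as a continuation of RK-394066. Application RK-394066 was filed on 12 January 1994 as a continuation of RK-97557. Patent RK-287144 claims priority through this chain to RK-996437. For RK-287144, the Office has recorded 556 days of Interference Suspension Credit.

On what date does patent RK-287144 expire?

2018-10-17

Earliest priority filing: 9 April 1993.
Base term: 9 April 1993 + 24 years → 9 April 2017.
Interference Suspension Credit: +556 days → 17 October 2018.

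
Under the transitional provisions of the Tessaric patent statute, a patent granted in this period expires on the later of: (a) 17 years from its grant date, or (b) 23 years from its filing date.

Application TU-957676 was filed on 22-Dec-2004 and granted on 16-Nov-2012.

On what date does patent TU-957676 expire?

(a) grant + 17 years → 16 November 2029.
(b) filing + 23 years → 22 December 2027.
Later of the two: 16 November 2029.

2029-11-16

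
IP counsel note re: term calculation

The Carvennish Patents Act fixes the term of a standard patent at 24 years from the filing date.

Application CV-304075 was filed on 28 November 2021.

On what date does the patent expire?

Filing date + 24 years → 28 November 2045.

November 28, 2045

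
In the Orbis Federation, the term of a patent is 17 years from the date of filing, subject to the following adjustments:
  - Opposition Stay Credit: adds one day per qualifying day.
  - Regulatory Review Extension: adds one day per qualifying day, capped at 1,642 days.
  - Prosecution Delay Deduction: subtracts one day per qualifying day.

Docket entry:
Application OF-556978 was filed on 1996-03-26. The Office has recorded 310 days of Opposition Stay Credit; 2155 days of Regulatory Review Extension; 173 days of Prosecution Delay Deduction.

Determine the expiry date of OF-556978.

Base term: filing date + 17 years → 26 March 2013.
Opposition Stay Credit: +310 days → 30 January 2014.
Regulatory Review Extension: 2155 days claimed exceeds the 1642-day cap, so +1642 days → 30 July 2018.
Prosecution Delay Deduction: −173 days → 7 February 2018.

2018-02-07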